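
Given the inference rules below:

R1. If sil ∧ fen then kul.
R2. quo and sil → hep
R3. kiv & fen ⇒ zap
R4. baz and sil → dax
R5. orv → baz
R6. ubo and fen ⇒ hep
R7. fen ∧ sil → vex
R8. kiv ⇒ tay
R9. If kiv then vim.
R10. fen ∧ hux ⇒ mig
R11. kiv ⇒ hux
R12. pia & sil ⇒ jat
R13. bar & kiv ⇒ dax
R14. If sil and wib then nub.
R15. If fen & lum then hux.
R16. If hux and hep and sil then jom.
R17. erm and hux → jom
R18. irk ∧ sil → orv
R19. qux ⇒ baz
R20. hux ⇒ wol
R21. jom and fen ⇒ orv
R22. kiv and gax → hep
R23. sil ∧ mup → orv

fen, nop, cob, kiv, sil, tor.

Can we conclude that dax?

No

Forward chaining from the given facts derives: kul, zap, vex, tay, vim, hux, wol, mig.
Rules concluding dax: R4 needs baz; R13 needs bar — none of these are established.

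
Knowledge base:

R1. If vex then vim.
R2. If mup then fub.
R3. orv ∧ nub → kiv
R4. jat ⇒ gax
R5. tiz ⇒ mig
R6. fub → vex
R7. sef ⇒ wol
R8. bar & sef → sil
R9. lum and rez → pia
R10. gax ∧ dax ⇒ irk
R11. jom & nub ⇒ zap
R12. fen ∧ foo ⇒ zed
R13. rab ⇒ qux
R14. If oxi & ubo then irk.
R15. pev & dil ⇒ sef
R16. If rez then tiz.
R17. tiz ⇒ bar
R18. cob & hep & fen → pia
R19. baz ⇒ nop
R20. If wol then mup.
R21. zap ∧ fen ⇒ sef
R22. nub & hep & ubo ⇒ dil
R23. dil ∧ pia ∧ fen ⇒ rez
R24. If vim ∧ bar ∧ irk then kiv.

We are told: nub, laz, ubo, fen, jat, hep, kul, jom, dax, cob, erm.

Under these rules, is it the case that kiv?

Yes

gax  (by R4: jat)
irk  (by R10: gax, dax)
zap  (by R11: jom, nub)
pia  (by R18: cob, hep, fen)
sef  (by R21: zap, fen)
dil  (by R22: nub, hep, ubo)
rez  (by R23: dil, pia, fen)
wol  (by R7: sef)
tiz  (by R16: rez)
bar  (by R17: tiz)
mup  (by R20: wol)
fub  (by R2: mup)
vex  (by R6: fub)
vim  (by R1: vex)
kiv  (by R24: vim, bar, irk)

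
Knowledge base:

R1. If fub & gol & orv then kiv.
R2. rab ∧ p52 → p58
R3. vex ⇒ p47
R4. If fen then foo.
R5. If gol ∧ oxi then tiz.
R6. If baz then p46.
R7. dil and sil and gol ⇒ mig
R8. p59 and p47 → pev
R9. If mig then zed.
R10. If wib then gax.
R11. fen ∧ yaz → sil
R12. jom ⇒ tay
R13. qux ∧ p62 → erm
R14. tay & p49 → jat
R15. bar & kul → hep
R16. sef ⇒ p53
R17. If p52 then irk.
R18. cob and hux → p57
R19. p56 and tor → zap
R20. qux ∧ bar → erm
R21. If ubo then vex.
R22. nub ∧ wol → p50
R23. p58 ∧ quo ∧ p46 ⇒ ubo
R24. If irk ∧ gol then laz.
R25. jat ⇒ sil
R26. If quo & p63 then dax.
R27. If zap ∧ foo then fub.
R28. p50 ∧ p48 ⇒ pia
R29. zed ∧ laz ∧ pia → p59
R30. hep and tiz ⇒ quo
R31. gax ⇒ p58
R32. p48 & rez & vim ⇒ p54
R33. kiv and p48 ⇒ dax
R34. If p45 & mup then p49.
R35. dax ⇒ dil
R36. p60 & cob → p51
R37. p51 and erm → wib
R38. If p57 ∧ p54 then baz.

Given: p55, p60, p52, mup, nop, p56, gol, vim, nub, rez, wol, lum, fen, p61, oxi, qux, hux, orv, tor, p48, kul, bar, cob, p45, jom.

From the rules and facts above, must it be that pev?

foo  (by R4: fen)
tiz  (by R5: gol, oxi)
tay  (by R12: jom)
hep  (by R15: bar, kul)
irk  (by R17: p52)
p57  (by R18: cob, hux)
zap  (by R19: p56, tor)
erm  (by R20: qux, bar)
p50  (by R22: nub, wol)
laz  (by R24: irk, gol)
fub  (by R27: zap, foo)
pia  (by R28: p50, p48)
quo  (by R30: hep, tiz)
p54  (by R32: p48, rez, vim)
p49  (by R34: p45, mup)
p51  (by R36: p60, cob)
wib  (by R37: p51, erm)
baz  (by R38: p57, p54)
kiv  (by R1: fub, gol, orv)
p46  (by R6: baz)
gax  (by R10: wib)
jat  (by R14: tay, p49)
sil  (by R25: jat)
p58  (by R31: gax)
dax  (by R33: kiv, p48)
dil  (by R35: dax)
mig  (by R7: dil, sil, gol)
zed  (by R9: mig)
ubo  (by R23: p58, quo, p46)
p59  (by R29: zed, laz, pia)
vex  (by R21: ubo)
p47  (by R3: vex)
pev  (by R8: p59, p47)

Yes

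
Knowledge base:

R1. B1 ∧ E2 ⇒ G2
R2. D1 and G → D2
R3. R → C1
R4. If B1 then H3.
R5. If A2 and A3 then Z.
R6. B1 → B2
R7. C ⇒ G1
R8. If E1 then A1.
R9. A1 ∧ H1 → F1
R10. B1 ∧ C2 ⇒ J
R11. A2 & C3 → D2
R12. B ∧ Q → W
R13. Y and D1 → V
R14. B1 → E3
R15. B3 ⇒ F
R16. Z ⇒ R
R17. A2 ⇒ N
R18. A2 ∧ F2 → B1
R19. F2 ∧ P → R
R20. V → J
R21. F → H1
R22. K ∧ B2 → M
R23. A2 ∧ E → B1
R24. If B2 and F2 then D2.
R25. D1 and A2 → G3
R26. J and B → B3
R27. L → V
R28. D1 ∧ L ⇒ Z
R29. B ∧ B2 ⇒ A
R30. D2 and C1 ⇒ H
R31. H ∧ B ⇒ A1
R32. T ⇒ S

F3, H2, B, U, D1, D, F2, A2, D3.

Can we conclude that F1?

Forward chaining from the given facts derives: N, B1, G3, H3, B2, E3, D2, A.
The only rule concluding F1 is R9, which needs A1; that is never established.

No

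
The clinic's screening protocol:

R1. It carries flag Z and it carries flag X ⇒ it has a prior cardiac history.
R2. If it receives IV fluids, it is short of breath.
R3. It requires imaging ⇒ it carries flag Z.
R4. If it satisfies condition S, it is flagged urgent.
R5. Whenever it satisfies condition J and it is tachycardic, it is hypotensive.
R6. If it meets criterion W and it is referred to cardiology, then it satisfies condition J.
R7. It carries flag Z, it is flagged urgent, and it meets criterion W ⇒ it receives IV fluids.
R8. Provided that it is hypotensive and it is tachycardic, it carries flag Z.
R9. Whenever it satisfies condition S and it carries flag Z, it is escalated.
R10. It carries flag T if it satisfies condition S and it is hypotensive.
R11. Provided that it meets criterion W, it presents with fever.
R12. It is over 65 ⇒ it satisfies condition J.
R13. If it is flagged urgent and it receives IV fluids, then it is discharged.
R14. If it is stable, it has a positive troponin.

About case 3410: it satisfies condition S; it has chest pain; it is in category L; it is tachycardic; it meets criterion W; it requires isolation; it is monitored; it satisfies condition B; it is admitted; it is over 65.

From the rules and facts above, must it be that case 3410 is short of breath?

By R4 (it satisfies condition S): it is flagged urgent.
By R12 (it is over 65): it satisfies condition J.
By R5 (it satisfies condition J, it is tachycardic): it is hypotensive.
By R8 (it is hypotensive, it is tachycardic): it carries flag Z.
By R7 (it carries flag Z, it is flagged urgent, it meets criterion W): it receives IV fluids.
By R2 (it receives IV fluids): it is short of breath.

Yes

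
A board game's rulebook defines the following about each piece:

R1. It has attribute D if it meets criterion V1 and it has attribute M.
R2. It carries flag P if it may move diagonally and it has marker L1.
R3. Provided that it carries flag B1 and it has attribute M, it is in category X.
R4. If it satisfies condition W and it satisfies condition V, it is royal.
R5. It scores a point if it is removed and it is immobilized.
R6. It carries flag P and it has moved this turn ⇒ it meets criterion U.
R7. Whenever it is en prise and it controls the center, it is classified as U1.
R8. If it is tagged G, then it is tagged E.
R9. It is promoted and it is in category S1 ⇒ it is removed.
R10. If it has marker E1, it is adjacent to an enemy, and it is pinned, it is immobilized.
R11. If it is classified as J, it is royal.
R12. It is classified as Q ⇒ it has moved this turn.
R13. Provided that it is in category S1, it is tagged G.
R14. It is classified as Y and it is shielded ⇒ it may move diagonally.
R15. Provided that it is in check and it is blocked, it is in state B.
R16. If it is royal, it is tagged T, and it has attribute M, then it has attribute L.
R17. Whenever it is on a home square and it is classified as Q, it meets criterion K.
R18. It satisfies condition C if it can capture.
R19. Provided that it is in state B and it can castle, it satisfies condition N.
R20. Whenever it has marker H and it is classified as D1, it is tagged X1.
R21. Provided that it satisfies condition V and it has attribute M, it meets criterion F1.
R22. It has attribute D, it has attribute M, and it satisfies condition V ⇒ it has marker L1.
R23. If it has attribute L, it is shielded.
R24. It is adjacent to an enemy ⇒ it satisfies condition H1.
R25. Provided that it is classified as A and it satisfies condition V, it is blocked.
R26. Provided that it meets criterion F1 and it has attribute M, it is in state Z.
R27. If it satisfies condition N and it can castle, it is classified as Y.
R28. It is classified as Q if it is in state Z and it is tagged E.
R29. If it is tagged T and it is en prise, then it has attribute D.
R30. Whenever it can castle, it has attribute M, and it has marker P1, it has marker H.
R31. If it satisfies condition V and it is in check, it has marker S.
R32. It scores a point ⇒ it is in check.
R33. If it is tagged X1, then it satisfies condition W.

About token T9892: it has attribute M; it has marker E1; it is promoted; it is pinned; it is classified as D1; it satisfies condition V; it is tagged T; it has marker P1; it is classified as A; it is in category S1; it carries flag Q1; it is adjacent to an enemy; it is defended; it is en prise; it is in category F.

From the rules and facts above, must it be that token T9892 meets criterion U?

Forward chaining from the given facts derives: is removed, is immobilized, is tagged G, meets criterion F1, satisfies condition H1, is blocked, is in state Z, has attribute D, scores a point, is tagged E, has marker L1, is classified as Q, is in check, has moved this turn, is in state B, has marker S.
The only rule concluding "it meets criterion U" is R6, which needs "it carries flag P"; that is never established.

No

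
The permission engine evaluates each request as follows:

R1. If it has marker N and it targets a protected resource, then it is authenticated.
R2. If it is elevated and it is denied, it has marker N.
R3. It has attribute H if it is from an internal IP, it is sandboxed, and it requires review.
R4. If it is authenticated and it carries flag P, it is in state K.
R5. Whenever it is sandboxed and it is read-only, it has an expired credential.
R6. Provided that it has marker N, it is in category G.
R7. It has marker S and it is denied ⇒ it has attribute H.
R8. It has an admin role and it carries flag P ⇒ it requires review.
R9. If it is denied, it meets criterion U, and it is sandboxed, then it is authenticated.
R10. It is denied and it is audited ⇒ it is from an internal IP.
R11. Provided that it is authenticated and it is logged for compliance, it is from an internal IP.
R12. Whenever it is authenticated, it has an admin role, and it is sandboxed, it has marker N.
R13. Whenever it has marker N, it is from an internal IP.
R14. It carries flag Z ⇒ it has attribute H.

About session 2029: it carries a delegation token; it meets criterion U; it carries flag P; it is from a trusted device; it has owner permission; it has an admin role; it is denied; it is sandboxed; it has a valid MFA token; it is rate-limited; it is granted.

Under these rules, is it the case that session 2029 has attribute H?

By R8 (it has an admin role, it carries flag P): it requires review.
By R9 (it is denied, it meets criterion U, it is sandboxed): it is authenticated.
By R12 (it is authenticated, it has an admin role, it is sandboxed): it has marker N.
By R13 (it has marker N): it is from an internal IP.
By R3 (it is from an internal IP, it is sandboxed, it requires review): it has attribute H.

Yes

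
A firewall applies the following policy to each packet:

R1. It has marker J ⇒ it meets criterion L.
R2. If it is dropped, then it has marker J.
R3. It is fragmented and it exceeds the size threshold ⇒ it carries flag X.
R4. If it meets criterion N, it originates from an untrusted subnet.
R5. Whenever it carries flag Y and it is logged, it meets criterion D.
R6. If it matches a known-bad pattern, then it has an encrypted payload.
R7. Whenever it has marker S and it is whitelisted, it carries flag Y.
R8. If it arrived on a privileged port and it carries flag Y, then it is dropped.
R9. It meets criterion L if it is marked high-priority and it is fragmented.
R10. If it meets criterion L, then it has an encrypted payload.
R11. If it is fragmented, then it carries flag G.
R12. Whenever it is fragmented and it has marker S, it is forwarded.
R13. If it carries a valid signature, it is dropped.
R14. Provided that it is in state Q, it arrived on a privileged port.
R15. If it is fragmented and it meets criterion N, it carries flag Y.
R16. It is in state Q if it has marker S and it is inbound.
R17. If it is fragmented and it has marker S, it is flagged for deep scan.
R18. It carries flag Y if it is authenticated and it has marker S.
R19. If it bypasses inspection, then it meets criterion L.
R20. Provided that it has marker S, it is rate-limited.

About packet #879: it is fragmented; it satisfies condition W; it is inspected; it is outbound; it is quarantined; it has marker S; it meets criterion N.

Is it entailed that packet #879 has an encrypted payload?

Forward chaining from the given facts derives: originates from an untrusted subnet, carries flag G, is forwarded, carries flag Y, is flagged for deep scan, is rate-limited.
Rules concluding "it has an encrypted payload": R6 needs "it matches a known-bad pattern"; R10 needs "it meets criterion L" — none of these are established.

No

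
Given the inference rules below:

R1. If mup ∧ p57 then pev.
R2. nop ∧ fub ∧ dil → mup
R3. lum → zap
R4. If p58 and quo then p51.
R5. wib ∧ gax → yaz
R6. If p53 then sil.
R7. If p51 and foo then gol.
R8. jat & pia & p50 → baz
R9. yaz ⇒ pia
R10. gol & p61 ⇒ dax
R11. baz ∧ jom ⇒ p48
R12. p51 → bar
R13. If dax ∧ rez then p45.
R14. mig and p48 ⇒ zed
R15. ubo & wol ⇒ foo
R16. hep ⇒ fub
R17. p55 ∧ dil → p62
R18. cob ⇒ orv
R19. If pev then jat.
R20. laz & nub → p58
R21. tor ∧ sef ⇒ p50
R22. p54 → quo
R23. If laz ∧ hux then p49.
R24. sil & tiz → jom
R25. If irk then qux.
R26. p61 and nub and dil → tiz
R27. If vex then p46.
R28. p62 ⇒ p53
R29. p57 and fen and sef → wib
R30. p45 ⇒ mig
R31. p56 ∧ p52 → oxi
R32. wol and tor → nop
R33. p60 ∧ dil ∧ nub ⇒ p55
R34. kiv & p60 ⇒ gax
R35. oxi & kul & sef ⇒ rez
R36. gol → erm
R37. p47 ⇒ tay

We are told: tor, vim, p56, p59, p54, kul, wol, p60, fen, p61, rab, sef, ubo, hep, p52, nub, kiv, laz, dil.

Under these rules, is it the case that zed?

No

Forward chaining from the given facts derives: foo, fub, p58, p50, quo, tiz, oxi, nop, p55, gax, rez, mup, p51, gol, dax, bar, p45, p62, p53, mig, erm, sil, jom.
The only rule concluding zed is R14, which needs p48; that is never established.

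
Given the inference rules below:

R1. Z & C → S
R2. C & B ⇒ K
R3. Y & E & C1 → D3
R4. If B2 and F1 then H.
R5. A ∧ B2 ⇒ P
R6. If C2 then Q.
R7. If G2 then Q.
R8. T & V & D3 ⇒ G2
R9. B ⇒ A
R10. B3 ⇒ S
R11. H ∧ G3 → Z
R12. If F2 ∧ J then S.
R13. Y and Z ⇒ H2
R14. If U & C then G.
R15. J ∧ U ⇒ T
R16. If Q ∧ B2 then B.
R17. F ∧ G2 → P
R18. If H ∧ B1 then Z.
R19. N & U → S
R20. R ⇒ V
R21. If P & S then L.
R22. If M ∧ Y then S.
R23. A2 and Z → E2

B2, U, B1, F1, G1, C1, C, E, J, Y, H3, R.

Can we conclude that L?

Yes

D3  (by R3: Y, E, C1)
H  (by R4: B2, F1)
T  (by R15: J, U)
Z  (by R18: H, B1)
V  (by R20: R)
S  (by R1: Z, C)
G2  (by R8: T, V, D3)
Q  (by R7: G2)
B  (by R16: Q, B2)
A  (by R9: B)
P  (by R5: A, B2)
L  (by R21: P, S)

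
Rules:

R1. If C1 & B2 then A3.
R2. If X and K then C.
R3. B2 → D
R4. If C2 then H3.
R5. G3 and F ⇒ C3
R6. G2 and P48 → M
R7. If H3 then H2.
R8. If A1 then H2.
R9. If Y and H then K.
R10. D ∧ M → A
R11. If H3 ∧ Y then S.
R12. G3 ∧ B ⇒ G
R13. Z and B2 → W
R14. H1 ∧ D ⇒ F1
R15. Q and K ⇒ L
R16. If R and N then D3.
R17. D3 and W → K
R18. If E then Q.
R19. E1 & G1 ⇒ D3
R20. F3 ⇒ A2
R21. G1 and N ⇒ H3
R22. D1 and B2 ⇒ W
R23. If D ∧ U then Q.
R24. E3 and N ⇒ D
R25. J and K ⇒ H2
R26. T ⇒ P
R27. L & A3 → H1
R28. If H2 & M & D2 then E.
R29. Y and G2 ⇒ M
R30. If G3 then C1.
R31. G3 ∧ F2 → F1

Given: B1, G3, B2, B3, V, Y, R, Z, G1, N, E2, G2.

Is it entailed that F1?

Forward chaining from the given facts derives: D, W, D3, K, H3, M, C1, A3, H2, A, S.
Rules concluding F1: R14 needs H1; R31 needs F2 — none of these are established.

No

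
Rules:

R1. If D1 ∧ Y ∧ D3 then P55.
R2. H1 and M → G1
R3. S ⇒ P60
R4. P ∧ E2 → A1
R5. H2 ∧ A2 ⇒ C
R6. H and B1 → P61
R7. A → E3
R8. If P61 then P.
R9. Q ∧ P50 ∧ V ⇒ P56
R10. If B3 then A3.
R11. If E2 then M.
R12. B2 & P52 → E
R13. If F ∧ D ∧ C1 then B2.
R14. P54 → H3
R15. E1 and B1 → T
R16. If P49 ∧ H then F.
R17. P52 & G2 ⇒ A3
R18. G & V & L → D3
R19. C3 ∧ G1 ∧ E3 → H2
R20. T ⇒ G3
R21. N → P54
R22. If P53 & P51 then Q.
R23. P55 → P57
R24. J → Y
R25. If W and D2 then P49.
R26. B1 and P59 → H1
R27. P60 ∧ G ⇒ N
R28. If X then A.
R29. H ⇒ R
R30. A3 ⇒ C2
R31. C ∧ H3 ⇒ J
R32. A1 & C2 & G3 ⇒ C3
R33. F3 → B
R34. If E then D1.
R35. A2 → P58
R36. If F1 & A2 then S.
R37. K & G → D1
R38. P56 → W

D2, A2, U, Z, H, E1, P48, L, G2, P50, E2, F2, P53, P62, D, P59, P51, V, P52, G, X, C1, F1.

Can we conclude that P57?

Forward chaining from the given facts derives: M, A3, D3, Q, A, R, C2, P58, S, P60, E3, P56, N, W, P54, P49, H3, F, B2, E, D1.
The only rule concluding P57 is R23, which needs P55; that is never established.

No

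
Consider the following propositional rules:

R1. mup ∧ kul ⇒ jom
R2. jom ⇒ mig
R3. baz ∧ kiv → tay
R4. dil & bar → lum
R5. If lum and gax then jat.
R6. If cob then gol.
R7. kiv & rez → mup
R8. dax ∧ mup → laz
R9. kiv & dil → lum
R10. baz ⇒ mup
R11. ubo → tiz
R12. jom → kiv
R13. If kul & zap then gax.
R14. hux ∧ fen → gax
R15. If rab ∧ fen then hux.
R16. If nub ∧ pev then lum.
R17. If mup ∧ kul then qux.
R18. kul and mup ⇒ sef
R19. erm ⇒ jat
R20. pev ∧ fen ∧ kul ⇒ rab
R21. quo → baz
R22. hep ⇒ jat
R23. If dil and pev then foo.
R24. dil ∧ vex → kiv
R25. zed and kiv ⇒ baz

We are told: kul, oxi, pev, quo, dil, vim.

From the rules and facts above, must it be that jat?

No

Forward chaining from the given facts derives: baz, foo, mup, qux, sef, jom, mig, kiv, tay, lum.
Rules concluding jat: R5 needs gax; R19 needs erm; R22 needs hep — none of these are established.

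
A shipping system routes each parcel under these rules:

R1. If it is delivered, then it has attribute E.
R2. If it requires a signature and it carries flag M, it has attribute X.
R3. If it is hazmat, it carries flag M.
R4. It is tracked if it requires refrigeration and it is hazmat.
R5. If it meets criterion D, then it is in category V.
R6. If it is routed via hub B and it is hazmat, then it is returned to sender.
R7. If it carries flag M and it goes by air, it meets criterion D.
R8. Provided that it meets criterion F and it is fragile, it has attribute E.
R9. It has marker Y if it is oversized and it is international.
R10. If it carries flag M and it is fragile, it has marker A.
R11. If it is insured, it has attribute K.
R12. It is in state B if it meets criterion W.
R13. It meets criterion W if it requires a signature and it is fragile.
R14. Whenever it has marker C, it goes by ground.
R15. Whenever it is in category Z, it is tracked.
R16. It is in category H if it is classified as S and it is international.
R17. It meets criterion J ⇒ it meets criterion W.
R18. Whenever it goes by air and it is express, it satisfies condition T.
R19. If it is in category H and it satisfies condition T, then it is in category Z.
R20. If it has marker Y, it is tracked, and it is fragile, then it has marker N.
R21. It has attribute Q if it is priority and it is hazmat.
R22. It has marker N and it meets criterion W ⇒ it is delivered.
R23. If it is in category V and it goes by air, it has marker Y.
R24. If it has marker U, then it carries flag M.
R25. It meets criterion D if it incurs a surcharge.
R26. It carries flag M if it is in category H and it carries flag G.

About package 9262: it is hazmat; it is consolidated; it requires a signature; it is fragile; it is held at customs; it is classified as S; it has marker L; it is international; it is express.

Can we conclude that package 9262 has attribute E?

No

Forward chaining from the given facts derives: carries flag M, has marker A, meets criterion W, is in category H, has attribute X, is in state B.
Rules concluding "it has attribute E": R1 needs "it is delivered"; R8 needs "it meets criterion F" — none of these are established.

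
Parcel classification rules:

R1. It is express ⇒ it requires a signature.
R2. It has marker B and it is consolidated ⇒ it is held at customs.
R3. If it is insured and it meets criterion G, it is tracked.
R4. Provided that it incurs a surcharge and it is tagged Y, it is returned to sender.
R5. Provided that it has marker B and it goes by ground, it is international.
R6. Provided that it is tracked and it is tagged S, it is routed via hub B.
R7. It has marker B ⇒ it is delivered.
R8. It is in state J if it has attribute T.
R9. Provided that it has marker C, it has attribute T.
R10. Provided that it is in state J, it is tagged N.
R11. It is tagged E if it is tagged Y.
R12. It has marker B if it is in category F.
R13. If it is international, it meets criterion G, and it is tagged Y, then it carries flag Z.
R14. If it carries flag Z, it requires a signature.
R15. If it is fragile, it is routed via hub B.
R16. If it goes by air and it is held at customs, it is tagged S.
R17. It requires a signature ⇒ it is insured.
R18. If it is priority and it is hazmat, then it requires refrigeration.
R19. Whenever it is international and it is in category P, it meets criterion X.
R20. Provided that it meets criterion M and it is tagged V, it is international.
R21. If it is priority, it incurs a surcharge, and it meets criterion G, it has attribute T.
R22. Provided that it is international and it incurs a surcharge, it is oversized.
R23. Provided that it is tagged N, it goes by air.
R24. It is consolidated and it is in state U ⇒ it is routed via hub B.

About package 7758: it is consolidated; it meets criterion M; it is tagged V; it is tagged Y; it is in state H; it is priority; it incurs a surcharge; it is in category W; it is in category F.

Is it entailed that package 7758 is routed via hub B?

Forward chaining from the given facts derives: is returned to sender, is tagged E, has marker B, is international, is oversized, is held at customs, is delivered.
Rules concluding "it is routed via hub B": R6 needs "it is tracked"; R15 needs "it is fragile"; R24 needs "it is in state U" — none of these are established.

No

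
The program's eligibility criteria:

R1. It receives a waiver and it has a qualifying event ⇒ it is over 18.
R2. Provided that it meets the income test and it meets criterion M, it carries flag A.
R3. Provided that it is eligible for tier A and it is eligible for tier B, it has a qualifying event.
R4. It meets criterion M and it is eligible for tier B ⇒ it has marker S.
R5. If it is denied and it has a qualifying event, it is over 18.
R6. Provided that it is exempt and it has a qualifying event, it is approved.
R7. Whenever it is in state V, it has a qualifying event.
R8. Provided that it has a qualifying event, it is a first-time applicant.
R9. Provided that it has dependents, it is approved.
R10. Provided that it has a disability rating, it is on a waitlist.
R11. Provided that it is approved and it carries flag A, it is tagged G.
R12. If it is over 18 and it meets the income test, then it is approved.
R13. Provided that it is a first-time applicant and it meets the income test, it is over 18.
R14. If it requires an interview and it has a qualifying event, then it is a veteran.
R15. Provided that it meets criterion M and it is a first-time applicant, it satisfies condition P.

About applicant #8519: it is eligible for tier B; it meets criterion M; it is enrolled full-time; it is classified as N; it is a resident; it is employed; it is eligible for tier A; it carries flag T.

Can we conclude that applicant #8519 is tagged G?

No

Forward chaining from the given facts derives: has a qualifying event, has marker S, is a first-time applicant, satisfies condition P.
The only rule concluding "it is tagged G" is R11, which needs "it is approved"; that is never established.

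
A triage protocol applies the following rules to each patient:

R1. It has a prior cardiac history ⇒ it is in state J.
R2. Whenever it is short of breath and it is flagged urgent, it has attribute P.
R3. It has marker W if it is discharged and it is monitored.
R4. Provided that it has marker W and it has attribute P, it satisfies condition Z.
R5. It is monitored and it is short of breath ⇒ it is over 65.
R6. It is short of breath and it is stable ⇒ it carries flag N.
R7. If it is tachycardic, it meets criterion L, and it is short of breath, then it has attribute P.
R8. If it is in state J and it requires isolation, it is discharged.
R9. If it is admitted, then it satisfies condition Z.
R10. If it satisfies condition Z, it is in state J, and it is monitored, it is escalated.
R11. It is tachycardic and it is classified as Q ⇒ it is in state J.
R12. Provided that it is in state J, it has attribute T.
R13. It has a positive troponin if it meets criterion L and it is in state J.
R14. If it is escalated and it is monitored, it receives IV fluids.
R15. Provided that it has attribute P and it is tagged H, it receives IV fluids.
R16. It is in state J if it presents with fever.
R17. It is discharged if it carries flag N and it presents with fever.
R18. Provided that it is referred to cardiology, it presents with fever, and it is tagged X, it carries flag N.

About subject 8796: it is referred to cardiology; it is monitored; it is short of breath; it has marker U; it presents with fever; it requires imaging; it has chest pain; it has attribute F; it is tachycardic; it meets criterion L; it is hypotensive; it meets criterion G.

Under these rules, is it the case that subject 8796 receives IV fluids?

Forward chaining from the given facts derives: is over 65, has attribute P, is in state J, has attribute T, has a positive troponin.
Rules concluding "it receives IV fluids": R14 needs "it is escalated"; R15 needs "it is tagged H" — none of these are established.

No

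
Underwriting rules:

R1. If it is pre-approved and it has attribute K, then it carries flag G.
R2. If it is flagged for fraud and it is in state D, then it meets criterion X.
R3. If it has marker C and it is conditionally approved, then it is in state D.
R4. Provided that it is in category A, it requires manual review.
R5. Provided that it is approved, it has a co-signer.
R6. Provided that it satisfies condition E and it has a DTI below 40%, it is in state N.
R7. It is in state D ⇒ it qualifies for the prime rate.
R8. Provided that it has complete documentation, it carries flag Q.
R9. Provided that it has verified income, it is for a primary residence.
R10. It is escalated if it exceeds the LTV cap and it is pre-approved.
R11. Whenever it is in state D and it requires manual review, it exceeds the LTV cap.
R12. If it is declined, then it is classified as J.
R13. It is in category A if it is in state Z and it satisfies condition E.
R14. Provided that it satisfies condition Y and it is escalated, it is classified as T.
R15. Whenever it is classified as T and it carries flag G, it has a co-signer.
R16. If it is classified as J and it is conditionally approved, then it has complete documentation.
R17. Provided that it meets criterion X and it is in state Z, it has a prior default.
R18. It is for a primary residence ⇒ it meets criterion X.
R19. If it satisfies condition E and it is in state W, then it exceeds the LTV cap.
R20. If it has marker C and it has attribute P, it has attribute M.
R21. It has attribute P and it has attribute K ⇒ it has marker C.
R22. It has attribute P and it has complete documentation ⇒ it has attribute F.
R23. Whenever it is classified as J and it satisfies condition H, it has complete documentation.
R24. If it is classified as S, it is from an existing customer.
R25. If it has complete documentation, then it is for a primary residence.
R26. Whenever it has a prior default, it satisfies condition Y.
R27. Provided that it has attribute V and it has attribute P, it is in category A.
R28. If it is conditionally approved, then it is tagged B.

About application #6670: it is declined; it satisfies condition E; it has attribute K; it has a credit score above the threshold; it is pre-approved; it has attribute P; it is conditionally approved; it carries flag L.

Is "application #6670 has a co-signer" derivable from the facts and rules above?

Forward chaining from the given facts derives: carries flag G, is classified as J, has complete documentation, has marker C, has attribute F, is for a primary residence, is tagged B, is in state D, qualifies for the prime rate, carries flag Q, meets criterion X, has attribute M.
Rules concluding "it has a co-signer": R5 needs "it is approved"; R15 needs "it is classified as T" — none of these are established.

No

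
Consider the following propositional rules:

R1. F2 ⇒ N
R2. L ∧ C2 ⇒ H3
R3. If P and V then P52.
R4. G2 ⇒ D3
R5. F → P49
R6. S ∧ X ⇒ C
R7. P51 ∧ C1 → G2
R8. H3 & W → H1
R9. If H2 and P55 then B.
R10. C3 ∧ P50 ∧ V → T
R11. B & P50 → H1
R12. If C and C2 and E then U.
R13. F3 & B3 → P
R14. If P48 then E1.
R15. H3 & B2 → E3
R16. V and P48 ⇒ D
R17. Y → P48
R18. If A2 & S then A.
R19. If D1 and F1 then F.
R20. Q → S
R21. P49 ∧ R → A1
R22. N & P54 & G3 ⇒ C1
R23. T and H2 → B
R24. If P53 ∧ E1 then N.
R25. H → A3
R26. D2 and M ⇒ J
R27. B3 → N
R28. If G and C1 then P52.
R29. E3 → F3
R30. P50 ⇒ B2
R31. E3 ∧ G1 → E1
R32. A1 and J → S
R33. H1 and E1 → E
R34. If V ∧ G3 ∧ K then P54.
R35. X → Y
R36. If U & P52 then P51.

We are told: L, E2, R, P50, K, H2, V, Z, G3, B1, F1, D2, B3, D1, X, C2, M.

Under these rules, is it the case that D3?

Forward chaining from the given facts derives: H3, F, J, N, B2, P54, Y, P49, E3, P48, A1, C1, F3, S, C, P, E1, D, P52.
The only rule concluding D3 is R4, which needs G2; that is never established.

No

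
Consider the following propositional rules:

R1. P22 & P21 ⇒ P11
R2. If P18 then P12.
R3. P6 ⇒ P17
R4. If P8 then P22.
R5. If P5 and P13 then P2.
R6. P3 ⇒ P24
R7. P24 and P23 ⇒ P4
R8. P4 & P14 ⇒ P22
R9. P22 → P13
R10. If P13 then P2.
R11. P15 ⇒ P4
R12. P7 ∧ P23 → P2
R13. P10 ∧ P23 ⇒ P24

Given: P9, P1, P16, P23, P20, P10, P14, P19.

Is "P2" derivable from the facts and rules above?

P24  (by R13: P10, P23)
P4  (by R7: P24, P23)
P22  (by R8: P4, P14)
P13  (by R9: P22)
P2  (by R10: P13)

Yes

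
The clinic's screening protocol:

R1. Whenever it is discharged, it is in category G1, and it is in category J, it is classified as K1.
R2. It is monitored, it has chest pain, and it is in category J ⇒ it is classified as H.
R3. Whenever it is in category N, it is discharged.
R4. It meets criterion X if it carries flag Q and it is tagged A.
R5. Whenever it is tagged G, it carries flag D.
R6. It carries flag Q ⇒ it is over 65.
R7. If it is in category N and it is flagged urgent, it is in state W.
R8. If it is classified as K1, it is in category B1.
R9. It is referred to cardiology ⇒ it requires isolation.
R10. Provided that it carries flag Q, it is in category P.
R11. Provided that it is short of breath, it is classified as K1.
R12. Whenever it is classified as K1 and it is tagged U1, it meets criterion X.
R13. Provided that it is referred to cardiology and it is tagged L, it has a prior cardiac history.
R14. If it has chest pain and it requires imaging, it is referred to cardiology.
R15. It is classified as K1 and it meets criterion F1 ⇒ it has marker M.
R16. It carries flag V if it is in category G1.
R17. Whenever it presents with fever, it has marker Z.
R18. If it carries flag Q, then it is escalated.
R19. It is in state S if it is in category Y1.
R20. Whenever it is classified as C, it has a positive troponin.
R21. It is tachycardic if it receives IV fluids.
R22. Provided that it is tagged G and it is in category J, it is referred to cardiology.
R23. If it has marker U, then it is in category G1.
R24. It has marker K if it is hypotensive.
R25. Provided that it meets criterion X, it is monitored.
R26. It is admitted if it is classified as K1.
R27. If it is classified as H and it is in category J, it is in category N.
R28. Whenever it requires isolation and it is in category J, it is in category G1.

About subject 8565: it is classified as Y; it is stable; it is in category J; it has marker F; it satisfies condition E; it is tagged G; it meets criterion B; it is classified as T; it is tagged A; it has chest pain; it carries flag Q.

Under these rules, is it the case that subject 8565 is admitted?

Yes

By R4 (it carries flag Q, it is tagged A): it meets criterion X.
By R22 (it is tagged G, it is in category J): it is referred to cardiology.
By R25 (it meets criterion X): it is monitored.
By R2 (it is monitored, it has chest pain, it is in category J): it is classified as H.
By R9 (it is referred to cardiology): it requires isolation.
By R27 (it is classified as H, it is in category J): it is in category N.
By R28 (it requires isolation, it is in category J): it is in category G1.
By R3 (it is in category N): it is discharged.
By R1 (it is discharged, it is in category G1, it is in category J): it is classified as K1.
By R26 (it is classified as K1): it is admitted.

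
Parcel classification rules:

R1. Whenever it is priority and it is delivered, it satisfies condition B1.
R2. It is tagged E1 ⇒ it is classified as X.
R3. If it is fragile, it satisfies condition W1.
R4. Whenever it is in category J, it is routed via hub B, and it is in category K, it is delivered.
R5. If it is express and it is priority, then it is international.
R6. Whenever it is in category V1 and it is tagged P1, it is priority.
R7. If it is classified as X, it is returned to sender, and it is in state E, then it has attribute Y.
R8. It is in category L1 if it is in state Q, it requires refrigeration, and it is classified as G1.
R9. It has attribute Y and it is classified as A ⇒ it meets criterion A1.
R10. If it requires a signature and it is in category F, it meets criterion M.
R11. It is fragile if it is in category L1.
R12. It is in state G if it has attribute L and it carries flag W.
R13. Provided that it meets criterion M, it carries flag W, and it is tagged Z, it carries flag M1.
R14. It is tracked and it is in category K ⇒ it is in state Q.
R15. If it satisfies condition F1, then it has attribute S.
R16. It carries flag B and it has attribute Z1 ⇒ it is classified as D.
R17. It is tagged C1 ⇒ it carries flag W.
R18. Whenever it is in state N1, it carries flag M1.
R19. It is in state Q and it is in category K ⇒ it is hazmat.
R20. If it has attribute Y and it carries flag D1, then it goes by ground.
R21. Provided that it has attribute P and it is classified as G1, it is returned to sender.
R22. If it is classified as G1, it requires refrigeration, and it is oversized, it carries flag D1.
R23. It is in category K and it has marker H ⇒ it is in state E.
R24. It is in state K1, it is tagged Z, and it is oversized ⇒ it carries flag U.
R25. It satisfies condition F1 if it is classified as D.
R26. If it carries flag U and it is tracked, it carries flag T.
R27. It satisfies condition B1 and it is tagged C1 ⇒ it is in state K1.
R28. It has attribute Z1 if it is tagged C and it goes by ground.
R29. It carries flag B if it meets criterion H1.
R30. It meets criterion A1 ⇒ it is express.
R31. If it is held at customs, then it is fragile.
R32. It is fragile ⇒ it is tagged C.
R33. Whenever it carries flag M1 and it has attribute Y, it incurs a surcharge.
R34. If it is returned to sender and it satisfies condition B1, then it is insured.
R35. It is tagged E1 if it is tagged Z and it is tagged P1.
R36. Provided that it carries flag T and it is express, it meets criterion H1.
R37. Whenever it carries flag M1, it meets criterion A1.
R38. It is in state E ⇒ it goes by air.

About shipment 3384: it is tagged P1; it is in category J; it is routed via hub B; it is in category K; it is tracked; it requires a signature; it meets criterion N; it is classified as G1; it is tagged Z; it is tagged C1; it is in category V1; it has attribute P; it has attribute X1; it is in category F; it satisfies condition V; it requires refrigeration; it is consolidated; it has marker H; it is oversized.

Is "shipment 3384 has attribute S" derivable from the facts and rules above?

Yes

By R4 (it is in category J, it is routed via hub B, it is in category K): it is delivered.
By R6 (it is in category V1, it is tagged P1): it is priority.
By R10 (it requires a signature, it is in category F): it meets criterion M.
By R14 (it is tracked, it is in category K): it is in state Q.
By R17 (it is tagged C1): it carries flag W.
By R21 (it has attribute P, it is classified as G1): it is returned to sender.
By R22 (it is classified as G1, it requires refrigeration, it is oversized): it carries flag D1.
By R23 (it is in category K, it has marker H): it is in state E.
By R35 (it is tagged Z, it is tagged P1): it is tagged E1.
By R1 (it is priority, it is delivered): it satisfies condition B1.
By R2 (it is tagged E1): it is classified as X.
By R7 (it is classified as X, it is returned to sender, it is in state E): it has attribute Y.
By R8 (it is in state Q, it requires refrigeration, it is classified as G1): it is in category L1.
By R11 (it is in category L1): it is fragile.
By R13 (it meets criterion M, it carries flag W, it is tagged Z): it carries flag M1.
By R20 (it has attribute Y, it carries flag D1): it goes by ground.
By R27 (it satisfies condition B1, it is tagged C1): it is in state K1.
By R32 (it is fragile): it is tagged C.
By R37 (it carries flag M1): it meets criterion A1.
By R24 (it is in state K1, it is tagged Z, it is oversized): it carries flag U.
By R26 (it carries flag U, it is tracked): it carries flag T.
By R28 (it is tagged C, it goes by ground): it has attribute Z1.
By R30 (it meets criterion A1): it is express.
By R36 (it carries flag T, it is express): it meets criterion H1.
By R29 (it meets criterion H1): it carries flag B.
By R16 (it carries flag B, it has attribute Z1): it is classified as D.
By R25 (it is classified as D): it satisfies condition F1.
By R15 (it satisfies condition F1): it has attribute S.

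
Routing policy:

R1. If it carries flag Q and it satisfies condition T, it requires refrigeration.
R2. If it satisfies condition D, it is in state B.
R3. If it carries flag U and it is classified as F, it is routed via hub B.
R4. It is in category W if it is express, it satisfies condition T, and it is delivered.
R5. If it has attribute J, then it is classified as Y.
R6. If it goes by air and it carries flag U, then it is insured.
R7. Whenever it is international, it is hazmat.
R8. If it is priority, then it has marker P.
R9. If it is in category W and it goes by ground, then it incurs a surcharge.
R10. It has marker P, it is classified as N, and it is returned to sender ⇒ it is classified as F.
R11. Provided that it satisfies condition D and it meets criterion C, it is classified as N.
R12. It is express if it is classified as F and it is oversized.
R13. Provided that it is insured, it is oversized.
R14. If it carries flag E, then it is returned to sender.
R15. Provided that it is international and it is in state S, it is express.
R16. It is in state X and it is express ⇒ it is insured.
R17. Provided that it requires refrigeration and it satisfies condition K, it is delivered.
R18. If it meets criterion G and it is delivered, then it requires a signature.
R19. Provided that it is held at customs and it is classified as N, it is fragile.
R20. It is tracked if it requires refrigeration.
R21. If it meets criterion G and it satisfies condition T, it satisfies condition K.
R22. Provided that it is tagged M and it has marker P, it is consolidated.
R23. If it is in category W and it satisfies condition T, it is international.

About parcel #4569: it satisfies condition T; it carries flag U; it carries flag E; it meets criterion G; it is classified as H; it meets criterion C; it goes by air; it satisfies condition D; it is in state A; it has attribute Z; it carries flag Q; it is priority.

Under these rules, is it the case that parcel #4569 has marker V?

No

Forward chaining from the given facts derives: requires refrigeration, is in state B, is insured, has marker P, is classified as N, is oversized, is returned to sender, is tracked, satisfies condition K, is classified as F, is express, is delivered, requires a signature, is routed via hub B, is in category W, is international, is hazmat.
No rule has "it has marker V" as its conclusion, and it is not among the given facts.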